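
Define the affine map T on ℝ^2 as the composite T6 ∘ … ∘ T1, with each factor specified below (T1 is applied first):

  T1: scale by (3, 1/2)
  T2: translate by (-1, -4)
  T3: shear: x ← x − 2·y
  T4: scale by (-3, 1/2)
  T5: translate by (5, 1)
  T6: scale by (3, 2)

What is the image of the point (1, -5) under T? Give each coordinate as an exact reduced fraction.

T1 scale by (3, 1/2): (1, -5) → (3, -5/2)
T2 translate by (-1, -4): (3, -5/2) → (2, -13/2)
T3 shear: x ← x − 2·y: (2, -13/2) → (15, -13/2)
T4 scale by (-3, 1/2): (15, -13/2) → (-45, -13/4)
T5 translate by (5, 1): (-45, -13/4) → (-40, -9/4)
T6 scale by (3, 2): (-40, -9/4) → (-120, -9/2)

T(p) = (-120, -9/2)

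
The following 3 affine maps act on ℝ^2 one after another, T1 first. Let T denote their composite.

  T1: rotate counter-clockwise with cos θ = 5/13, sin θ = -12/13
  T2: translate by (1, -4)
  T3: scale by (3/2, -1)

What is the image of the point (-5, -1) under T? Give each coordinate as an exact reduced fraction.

T(p) = (-36/13, -3/13)

T1 rotate counter-clockwise with cos θ = 5/13, sin θ = -12/13: (-5, -1) → (-37/13, 55/13)
T2 translate by (1, -4): (-37/13, 55/13) → (-24/13, 3/13)
T3 scale by (3/2, -1): (-24/13, 3/13) → (-36/13, -3/13)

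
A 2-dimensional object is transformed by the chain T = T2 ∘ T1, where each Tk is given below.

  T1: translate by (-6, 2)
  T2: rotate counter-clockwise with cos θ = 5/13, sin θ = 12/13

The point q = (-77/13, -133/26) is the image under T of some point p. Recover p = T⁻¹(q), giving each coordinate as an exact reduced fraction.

T1 = [1 0 -6; 0 1 2; 0 0 1]
T2·T1 = [5/13 -12/13 -54/13; 12/13 5/13 -62/13; 0 0 1]
det M = 1; M⁻¹ = [5/13 12/13 6; -12/13 5/13 -2; 0 0 1]
M⁻¹ · (-77/13, -133/26)ᵀ = (-1, 3/2)ᵀ

p = (-1, 3/2)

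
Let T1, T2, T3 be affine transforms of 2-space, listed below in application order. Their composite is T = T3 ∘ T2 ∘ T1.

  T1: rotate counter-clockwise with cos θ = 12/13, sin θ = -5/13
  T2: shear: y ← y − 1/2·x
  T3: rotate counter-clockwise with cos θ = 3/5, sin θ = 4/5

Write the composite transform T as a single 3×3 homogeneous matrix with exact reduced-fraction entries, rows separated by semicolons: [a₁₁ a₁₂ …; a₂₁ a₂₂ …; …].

T = [16/13 -23/65 0; 3/13 97/130 0; 0 0 1]

T1 = [12/13 5/13 0; -5/13 12/13 0; 0 0 1]
T2·T1 = [12/13 5/13 0; -11/13 19/26 0; 0 0 1]
T3·…·T1 = [16/13 -23/65 0; 3/13 97/130 0; 0 0 1]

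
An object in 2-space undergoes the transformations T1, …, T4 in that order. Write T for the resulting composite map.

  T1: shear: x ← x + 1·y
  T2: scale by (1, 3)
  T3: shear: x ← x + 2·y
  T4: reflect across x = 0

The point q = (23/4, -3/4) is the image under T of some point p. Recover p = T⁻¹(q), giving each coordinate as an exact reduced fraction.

T1 = [1 1 0; 0 1 0; 0 0 1]
T2·T1 = [1 1 0; 0 3 0; 0 0 1]
T3·…·T1 = [1 7 0; 0 3 0; 0 0 1]
T4·…·T1 = [-1 -7 0; 0 3 0; 0 0 1]
det M = -3; M⁻¹ = [-1 -7/3 0; 0 1/3 0; 0 0 1]
M⁻¹ · (23/4, -3/4)ᵀ = (-4, -1/4)ᵀ

p = (-4, -1/4)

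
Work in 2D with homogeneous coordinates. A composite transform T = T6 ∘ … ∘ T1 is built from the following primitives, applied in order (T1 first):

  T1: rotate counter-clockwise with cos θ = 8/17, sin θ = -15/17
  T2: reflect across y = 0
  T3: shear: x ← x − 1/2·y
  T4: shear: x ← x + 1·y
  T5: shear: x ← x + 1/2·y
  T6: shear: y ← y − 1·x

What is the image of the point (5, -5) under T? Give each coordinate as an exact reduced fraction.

T1 rotate counter-clockwise with cos θ = 8/17, sin θ = -15/17: (5, -5) → (-35/17, -115/17)
T2 reflect across y = 0: (-35/17, -115/17) → (-35/17, 115/17)
T3 shear: x ← x − 1/2·y: (-35/17, 115/17) → (-185/34, 115/17)
T4 shear: x ← x + 1·y: (-185/34, 115/17) → (45/34, 115/17)
T5 shear: x ← x + 1/2·y: (45/34, 115/17) → (80/17, 115/17)
T6 shear: y ← y − 1·x: (80/17, 115/17) → (80/17, 35/17)

T(p) = (80/17, 35/17)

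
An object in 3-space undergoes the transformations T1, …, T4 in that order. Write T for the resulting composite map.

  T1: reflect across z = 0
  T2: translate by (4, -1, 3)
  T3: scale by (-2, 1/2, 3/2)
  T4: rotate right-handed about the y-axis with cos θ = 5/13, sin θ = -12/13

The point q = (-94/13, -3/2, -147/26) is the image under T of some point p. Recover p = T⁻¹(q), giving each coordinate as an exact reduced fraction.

p = (0, -2, 0)

T1 = [1 0 0 0; 0 1 0 0; 0 0 -1 0; 0 0 0 1]
T2·T1 = [1 0 0 4; 0 1 0 -1; 0 0 -1 3; 0 0 0 1]
T3·…·T1 = [-2 0 0 -8; 0 1/2 0 -1/2; 0 0 -3/2 9/2; 0 0 0 1]
T4·…·T1 = [-10/13 0 18/13 -94/13; 0 1/2 0 -1/2; -24/13 0 -15/26 -147/26; 0 0 0 1]
det M = 3/2; M⁻¹ = [-5/26 0 -6/13 -4; 0 2 0 1; 8/13 0 -10/39 3; 0 0 0 1]
M⁻¹ · (-94/13, -3/2, -147/26)ᵀ = (0, -2, 0)ᵀ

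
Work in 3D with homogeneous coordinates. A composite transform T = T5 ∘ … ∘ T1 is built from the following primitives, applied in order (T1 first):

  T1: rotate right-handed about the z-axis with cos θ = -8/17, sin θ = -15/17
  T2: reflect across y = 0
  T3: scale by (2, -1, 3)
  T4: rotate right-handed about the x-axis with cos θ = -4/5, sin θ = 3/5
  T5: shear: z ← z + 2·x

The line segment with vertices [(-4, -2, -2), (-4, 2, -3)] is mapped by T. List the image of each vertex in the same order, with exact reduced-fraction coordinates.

T1 rotate right-handed about the z-axis with cos θ = -8/17, sin θ = -15/17: (-4, -2, -2) → (2/17, 76/17, -2); (-4, 2, -3) → (62/17, 44/17, -3)
T2 reflect across y = 0: (2/17, 76/17, -2) → (2/17, -76/17, -2); (62/17, 44/17, -3) → (62/17, -44/17, -3)
T3 scale by (2, -1, 3): (2/17, -76/17, -2) → (4/17, 76/17, -6); (62/17, -44/17, -3) → (124/17, 44/17, -9)
T4 rotate right-handed about the x-axis with cos θ = -4/5, sin θ = 3/5: (4/17, 76/17, -6) → (4/17, 2/85, 636/85); (124/17, 44/17, -9) → (124/17, 283/85, 744/85)
T5 shear: z ← z + 2·x: (4/17, 2/85, 636/85) → (4/17, 2/85, 676/85); (124/17, 283/85, 744/85) → (124/17, 283/85, 1984/85)

image vertices: (4/17, 2/85, 676/85), (124/17, 283/85, 1984/85)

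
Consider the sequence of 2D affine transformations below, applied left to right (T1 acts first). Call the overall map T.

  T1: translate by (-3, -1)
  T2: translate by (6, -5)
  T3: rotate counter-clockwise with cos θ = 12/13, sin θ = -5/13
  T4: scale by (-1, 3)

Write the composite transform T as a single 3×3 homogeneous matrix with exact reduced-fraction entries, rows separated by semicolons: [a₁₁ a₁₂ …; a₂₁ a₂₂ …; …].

T = [-12/13 -5/13 -6/13; -15/13 36/13 -261/13; 0 0 1]

T1 = [1 0 -3; 0 1 -1; 0 0 1]
T2·T1 = [1 0 3; 0 1 -6; 0 0 1]
T3·…·T1 = [12/13 5/13 6/13; -5/13 12/13 -87/13; 0 0 1]
T4·…·T1 = [-12/13 -5/13 -6/13; -15/13 36/13 -261/13; 0 0 1]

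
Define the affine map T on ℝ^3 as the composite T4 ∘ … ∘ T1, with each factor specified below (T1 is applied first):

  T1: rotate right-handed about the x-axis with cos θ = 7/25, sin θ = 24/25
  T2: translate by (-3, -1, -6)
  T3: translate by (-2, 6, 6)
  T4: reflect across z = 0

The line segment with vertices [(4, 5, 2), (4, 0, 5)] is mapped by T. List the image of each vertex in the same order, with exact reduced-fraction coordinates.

T1 rotate right-handed about the x-axis with cos θ = 7/25, sin θ = 24/25: (4, 5, 2) → (4, -13/25, 134/25); (4, 0, 5) → (4, -24/5, 7/5)
T2 translate by (-3, -1, -6): (4, -13/25, 134/25) → (1, -38/25, -16/25); (4, -24/5, 7/5) → (1, -29/5, -23/5)
T3 translate by (-2, 6, 6): (1, -38/25, -16/25) → (-1, 112/25, 134/25); (1, -29/5, -23/5) → (-1, 1/5, 7/5)
T4 reflect across z = 0: (-1, 112/25, 134/25) → (-1, 112/25, -134/25); (-1, 1/5, 7/5) → (-1, 1/5, -7/5)

image vertices: (-1, 112/25, -134/25), (-1, 1/5, -7/5)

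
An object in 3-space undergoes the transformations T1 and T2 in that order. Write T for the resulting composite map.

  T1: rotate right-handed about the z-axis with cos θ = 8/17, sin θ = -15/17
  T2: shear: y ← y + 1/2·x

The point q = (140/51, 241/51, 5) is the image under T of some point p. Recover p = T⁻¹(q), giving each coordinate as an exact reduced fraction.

p = (-5/3, 4, 5)

T1 = [8/17 15/17 0 0; -15/17 8/17 0 0; 0 0 1 0; 0 0 0 1]
T2·T1 = [8/17 15/17 0 0; -11/17 31/34 0 0; 0 0 1 0; 0 0 0 1]
det M = 1; M⁻¹ = [31/34 -15/17 0 0; 11/17 8/17 0 0; 0 0 1 0; 0 0 0 1]
M⁻¹ · (140/51, 241/51, 5)ᵀ = (-5/3, 4, 5)ᵀ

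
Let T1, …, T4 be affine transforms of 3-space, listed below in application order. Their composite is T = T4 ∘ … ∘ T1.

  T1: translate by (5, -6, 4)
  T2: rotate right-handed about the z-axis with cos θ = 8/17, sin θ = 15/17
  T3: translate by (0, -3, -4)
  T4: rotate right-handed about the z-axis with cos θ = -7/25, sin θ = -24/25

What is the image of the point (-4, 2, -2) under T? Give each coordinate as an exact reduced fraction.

T(p) = (-124/25, -68/25, -2)

T1 translate by (5, -6, 4): (-4, 2, -2) → (1, -4, 2)
T2 rotate right-handed about the z-axis with cos θ = 8/17, sin θ = 15/17: (1, -4, 2) → (4, -1, 2)
T3 translate by (0, -3, -4): (4, -1, 2) → (4, -4, -2)
T4 rotate right-handed about the z-axis with cos θ = -7/25, sin θ = -24/25: (4, -4, -2) → (-124/25, -68/25, -2)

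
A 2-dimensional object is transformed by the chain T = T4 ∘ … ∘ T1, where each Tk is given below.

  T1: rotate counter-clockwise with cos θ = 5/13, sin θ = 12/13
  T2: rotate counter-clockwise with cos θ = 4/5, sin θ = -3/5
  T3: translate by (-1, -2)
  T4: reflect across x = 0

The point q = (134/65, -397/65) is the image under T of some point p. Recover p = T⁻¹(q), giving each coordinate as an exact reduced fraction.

p = (-3, -3)

T1 = [5/13 -12/13 0; 12/13 5/13 0; 0 0 1]
T2·T1 = [56/65 -33/65 0; 33/65 56/65 0; 0 0 1]
T3·…·T1 = [56/65 -33/65 -1; 33/65 56/65 -2; 0 0 1]
T4·…·T1 = [-56/65 33/65 1; 33/65 56/65 -2; 0 0 1]
det M = -1; M⁻¹ = [-56/65 33/65 122/65; 33/65 56/65 79/65; 0 0 1]
M⁻¹ · (134/65, -397/65)ᵀ = (-3, -3)ᵀ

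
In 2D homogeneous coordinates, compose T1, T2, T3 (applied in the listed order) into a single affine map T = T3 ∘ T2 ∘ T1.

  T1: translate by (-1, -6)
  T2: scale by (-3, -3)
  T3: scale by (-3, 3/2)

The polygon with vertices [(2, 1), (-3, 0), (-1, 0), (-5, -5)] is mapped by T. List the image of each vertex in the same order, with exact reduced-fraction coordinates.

image vertices: (9, 45/2), (-36, 27), (-18, 27), (-54, 99/2)

T1 translate by (-1, -6): (2, 1) → (1, -5); (-3, 0) → (-4, -6); (-1, 0) → (-2, -6); (-5, -5) → (-6, -11)
T2 scale by (-3, -3): (1, -5) → (-3, 15); (-4, -6) → (12, 18); (-2, -6) → (6, 18); (-6, -11) → (18, 33)
T3 scale by (-3, 3/2): (-3, 15) → (9, 45/2); (12, 18) → (-36, 27); (6, 18) → (-18, 27); (18, 33) → (-54, 99/2)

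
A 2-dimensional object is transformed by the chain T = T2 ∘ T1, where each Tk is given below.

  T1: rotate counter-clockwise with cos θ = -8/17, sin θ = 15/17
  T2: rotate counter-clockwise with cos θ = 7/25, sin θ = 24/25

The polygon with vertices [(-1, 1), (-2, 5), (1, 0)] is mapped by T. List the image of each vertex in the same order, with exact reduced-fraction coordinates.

image vertices: (503/425, -329/425), (1267/425, -1906/425), (-416/425, -87/425)

T1 rotate counter-clockwise with cos θ = -8/17, sin θ = 15/17: (-1, 1) → (-7/17, -23/17); (-2, 5) → (-59/17, -70/17); (1, 0) → (-8/17, 15/17)
T2 rotate counter-clockwise with cos θ = 7/25, sin θ = 24/25: (-7/17, -23/17) → (503/425, -329/425); (-59/17, -70/17) → (1267/425, -1906/425); (-8/17, 15/17) → (-416/425, -87/425)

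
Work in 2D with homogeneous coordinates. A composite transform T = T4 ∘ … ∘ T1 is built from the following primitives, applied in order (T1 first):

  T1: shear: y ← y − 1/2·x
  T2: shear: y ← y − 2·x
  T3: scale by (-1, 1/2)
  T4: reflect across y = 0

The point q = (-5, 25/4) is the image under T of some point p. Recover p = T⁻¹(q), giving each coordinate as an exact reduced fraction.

p = (5, 0)

T1 = [1 0 0; -1/2 1 0; 0 0 1]
T2·T1 = [1 0 0; -5/2 1 0; 0 0 1]
T3·…·T1 = [-1 0 0; -5/4 1/2 0; 0 0 1]
T4·…·T1 = [-1 0 0; 5/4 -1/2 0; 0 0 1]
det M = 1/2; M⁻¹ = [-1 0 0; -5/2 -2 0; 0 0 1]
M⁻¹ · (-5, 25/4)ᵀ = (5, 0)ᵀ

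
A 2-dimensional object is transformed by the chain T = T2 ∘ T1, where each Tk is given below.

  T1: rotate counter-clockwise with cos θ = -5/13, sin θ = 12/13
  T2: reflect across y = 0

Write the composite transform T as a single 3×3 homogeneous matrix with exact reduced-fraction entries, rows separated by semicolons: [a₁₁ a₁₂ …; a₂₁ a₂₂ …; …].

T1 = [-5/13 -12/13 0; 12/13 -5/13 0; 0 0 1]
T2·T1 = [-5/13 -12/13 0; -12/13 5/13 0; 0 0 1]

T = [-5/13 -12/13 0; -12/13 5/13 0; 0 0 1]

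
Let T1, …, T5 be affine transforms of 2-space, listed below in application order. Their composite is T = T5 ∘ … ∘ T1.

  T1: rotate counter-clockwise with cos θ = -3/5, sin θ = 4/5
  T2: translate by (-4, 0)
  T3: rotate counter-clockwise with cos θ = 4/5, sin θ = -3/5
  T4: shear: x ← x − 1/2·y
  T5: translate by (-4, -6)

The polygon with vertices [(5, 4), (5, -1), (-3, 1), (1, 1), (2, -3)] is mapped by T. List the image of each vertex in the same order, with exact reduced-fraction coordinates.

image vertices: (-149/10, 7/5), (-99/10, 7/5), (-79/10, -33/5), (-99/10, -13/5), (-32/5, -8/5)

T1 rotate counter-clockwise with cos θ = -3/5, sin θ = 4/5: (5, 4) → (-31/5, 8/5); (5, -1) → (-11/5, 23/5); (-3, 1) → (1, -3); (1, 1) → (-7/5, 1/5); (2, -3) → (6/5, 17/5)
T2 translate by (-4, 0): (-31/5, 8/5) → (-51/5, 8/5); (-11/5, 23/5) → (-31/5, 23/5); (1, -3) → (-3, -3); (-7/5, 1/5) → (-27/5, 1/5); (6/5, 17/5) → (-14/5, 17/5)
T3 rotate counter-clockwise with cos θ = 4/5, sin θ = -3/5: (-51/5, 8/5) → (-36/5, 37/5); (-31/5, 23/5) → (-11/5, 37/5); (-3, -3) → (-21/5, -3/5); (-27/5, 1/5) → (-21/5, 17/5); (-14/5, 17/5) → (-1/5, 22/5)
T4 shear: x ← x − 1/2·y: (-36/5, 37/5) → (-109/10, 37/5); (-11/5, 37/5) → (-59/10, 37/5); (-21/5, -3/5) → (-39/10, -3/5); (-21/5, 17/5) → (-59/10, 17/5); (-1/5, 22/5) → (-12/5, 22/5)
T5 translate by (-4, -6): (-109/10, 37/5) → (-149/10, 7/5); (-59/10, 37/5) → (-99/10, 7/5); (-39/10, -3/5) → (-79/10, -33/5); (-59/10, 17/5) → (-99/10, -13/5); (-12/5, 22/5) → (-32/5, -8/5)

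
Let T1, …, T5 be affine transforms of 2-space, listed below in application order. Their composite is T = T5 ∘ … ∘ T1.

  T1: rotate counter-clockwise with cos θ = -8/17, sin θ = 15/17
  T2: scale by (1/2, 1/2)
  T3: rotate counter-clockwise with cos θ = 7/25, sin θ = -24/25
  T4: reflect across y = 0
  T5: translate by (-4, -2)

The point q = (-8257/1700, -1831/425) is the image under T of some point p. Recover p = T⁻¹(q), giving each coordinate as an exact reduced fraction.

T1 = [-8/17 -15/17 0; 15/17 -8/17 0; 0 0 1]
T2·T1 = [-4/17 -15/34 0; 15/34 -4/17 0; 0 0 1]
T3·…·T1 = [152/425 -297/850 0; 297/850 152/425 0; 0 0 1]
T4·…·T1 = [152/425 -297/850 0; -297/850 -152/425 0; 0 0 1]
T5·…·T1 = [152/425 -297/850 -4; -297/850 -152/425 -2; 0 0 1]
det M = -1/4; M⁻¹ = [608/425 -594/425 1244/425; -594/425 -608/425 -3592/425; 0 0 1]
M⁻¹ · (-8257/1700, -1831/425)ᵀ = (2, 9/2)ᵀ

p = (2, 9/2)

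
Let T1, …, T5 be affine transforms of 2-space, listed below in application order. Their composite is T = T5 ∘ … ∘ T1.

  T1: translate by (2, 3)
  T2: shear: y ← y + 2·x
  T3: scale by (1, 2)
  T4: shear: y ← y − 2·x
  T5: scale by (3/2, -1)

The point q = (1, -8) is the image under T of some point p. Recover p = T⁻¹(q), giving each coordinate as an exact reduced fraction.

p = (-4/3, 1/3)

T1 = [1 0 2; 0 1 3; 0 0 1]
T2·T1 = [1 0 2; 2 1 7; 0 0 1]
T3·…·T1 = [1 0 2; 4 2 14; 0 0 1]
T4·…·T1 = [1 0 2; 2 2 10; 0 0 1]
T5·…·T1 = [3/2 0 3; -2 -2 -10; 0 0 1]
det M = -3; M⁻¹ = [2/3 0 -2; -2/3 -1/2 -3; 0 0 1]
M⁻¹ · (1, -8)ᵀ = (-4/3, 1/3)ᵀ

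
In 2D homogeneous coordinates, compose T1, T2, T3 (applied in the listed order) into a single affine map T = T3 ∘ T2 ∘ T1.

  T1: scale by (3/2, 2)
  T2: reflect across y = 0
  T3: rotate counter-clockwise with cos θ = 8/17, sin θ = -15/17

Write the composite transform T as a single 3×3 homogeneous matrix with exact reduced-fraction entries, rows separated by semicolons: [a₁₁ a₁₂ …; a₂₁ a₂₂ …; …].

T1 = [3/2 0 0; 0 2 0; 0 0 1]
T2·T1 = [3/2 0 0; 0 -2 0; 0 0 1]
T3·…·T1 = [12/17 -30/17 0; -45/34 -16/17 0; 0 0 1]

T = [12/17 -30/17 0; -45/34 -16/17 0; 0 0 1]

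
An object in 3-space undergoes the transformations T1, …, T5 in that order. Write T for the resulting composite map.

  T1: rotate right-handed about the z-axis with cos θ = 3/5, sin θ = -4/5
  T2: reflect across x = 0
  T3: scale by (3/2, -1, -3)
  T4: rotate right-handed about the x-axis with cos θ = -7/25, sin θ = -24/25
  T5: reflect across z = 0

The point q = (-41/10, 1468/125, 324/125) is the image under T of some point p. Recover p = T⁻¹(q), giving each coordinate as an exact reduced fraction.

T1 = [3/5 4/5 0 0; -4/5 3/5 0 0; 0 0 1 0; 0 0 0 1]
T2·T1 = [-3/5 -4/5 0 0; -4/5 3/5 0 0; 0 0 1 0; 0 0 0 1]
T3·…·T1 = [-9/10 -6/5 0 0; 4/5 -3/5 0 0; 0 0 -3 0; 0 0 0 1]
T4·…·T1 = [-9/10 -6/5 0 0; -28/125 21/125 -72/25 0; -96/125 72/125 21/25 0; 0 0 0 1]
T5·…·T1 = [-9/10 -6/5 0 0; -28/125 21/125 -72/25 0; 96/125 -72/125 -21/25 0; 0 0 0 1]
det M = 9/2; M⁻¹ = [-2/5 -28/125 96/125 0; -8/15 21/125 -72/125 0; 0 -8/25 -7/75 0; 0 0 0 1]
M⁻¹ · (-41/10, 1468/125, 324/125)ᵀ = (1, 8/3, -4)ᵀ

p = (1, 8/3, -4)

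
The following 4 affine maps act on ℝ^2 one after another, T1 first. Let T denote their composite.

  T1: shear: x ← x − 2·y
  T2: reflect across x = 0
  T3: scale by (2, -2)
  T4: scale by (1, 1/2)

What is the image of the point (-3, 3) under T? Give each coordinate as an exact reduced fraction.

T1 shear: x ← x − 2·y: (-3, 3) → (-9, 3)
T2 reflect across x = 0: (-9, 3) → (9, 3)
T3 scale by (2, -2): (9, 3) → (18, -6)
T4 scale by (1, 1/2): (18, -6) → (18, -3)

T(p) = (18, -3)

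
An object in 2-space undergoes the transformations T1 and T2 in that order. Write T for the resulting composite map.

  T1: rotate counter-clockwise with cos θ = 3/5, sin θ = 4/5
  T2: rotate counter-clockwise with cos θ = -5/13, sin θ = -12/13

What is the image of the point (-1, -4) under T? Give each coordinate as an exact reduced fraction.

T(p) = (-257/65, -76/65)

T1 rotate counter-clockwise with cos θ = 3/5, sin θ = 4/5: (-1, -4) → (13/5, -16/5)
T2 rotate counter-clockwise with cos θ = -5/13, sin θ = -12/13: (13/5, -16/5) → (-257/65, -76/65)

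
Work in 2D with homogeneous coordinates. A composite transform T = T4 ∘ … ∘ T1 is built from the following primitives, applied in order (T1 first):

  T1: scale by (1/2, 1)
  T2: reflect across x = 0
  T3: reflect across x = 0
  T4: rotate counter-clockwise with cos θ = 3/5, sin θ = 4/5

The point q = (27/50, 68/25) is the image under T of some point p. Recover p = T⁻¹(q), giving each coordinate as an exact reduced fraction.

T1 = [1/2 0 0; 0 1 0; 0 0 1]
T2·T1 = [-1/2 0 0; 0 1 0; 0 0 1]
T3·…·T1 = [1/2 0 0; 0 1 0; 0 0 1]
T4·…·T1 = [3/10 -4/5 0; 2/5 3/5 0; 0 0 1]
det M = 1/2; M⁻¹ = [6/5 8/5 0; -4/5 3/5 0; 0 0 1]
M⁻¹ · (27/50, 68/25)ᵀ = (5, 6/5)ᵀ

p = (5, 6/5)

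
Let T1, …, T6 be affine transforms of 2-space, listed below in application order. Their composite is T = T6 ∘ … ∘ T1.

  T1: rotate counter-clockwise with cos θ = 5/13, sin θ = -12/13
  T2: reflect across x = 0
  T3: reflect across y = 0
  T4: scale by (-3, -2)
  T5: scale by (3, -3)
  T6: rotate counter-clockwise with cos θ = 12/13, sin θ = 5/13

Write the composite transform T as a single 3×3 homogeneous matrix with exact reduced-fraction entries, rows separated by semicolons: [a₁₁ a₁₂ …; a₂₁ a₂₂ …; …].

T = [180/169 1446/169 0; 1089/169 180/169 0; 0 0 1]

T1 = [5/13 12/13 0; -12/13 5/13 0; 0 0 1]
T2·T1 = [-5/13 -12/13 0; -12/13 5/13 0; 0 0 1]
T3·…·T1 = [-5/13 -12/13 0; 12/13 -5/13 0; 0 0 1]
T4·…·T1 = [15/13 36/13 0; -24/13 10/13 0; 0 0 1]
T5·…·T1 = [45/13 108/13 0; 72/13 -30/13 0; 0 0 1]
T6·…·T1 = [180/169 1446/169 0; 1089/169 180/169 0; 0 0 1]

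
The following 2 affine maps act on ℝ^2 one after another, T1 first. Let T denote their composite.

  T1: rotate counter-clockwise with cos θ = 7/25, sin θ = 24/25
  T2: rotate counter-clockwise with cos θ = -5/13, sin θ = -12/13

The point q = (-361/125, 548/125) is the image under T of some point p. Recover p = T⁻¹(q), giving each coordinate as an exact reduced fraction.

T1 = [7/25 -24/25 0; 24/25 7/25 0; 0 0 1]
T2·T1 = [253/325 204/325 0; -204/325 253/325 0; 0 0 1]
det M = 1; M⁻¹ = [253/325 -204/325 0; 204/325 253/325 0; 0 0 1]
M⁻¹ · (-361/125, 548/125)ᵀ = (-5, 8/5)ᵀ

p = (-5, 8/5)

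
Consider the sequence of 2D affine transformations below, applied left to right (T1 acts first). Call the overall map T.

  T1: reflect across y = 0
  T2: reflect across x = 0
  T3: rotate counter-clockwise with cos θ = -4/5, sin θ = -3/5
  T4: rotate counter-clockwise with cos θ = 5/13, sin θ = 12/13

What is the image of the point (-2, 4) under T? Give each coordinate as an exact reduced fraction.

T1 reflect across y = 0: (-2, 4) → (-2, -4)
T2 reflect across x = 0: (-2, -4) → (2, -4)
T3 rotate counter-clockwise with cos θ = -4/5, sin θ = -3/5: (2, -4) → (-4, 2)
T4 rotate counter-clockwise with cos θ = 5/13, sin θ = 12/13: (-4, 2) → (-44/13, -38/13)

T(p) = (-44/13, -38/13)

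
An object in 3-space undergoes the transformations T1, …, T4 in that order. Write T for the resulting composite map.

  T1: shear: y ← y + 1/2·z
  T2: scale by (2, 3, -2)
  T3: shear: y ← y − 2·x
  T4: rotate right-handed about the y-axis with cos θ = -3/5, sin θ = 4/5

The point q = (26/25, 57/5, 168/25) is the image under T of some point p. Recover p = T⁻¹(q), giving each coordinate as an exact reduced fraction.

p = (-3, -1, 8/5)

T1 = [1 0 0 0; 0 1 1/2 0; 0 0 1 0; 0 0 0 1]
T2·T1 = [2 0 0 0; 0 3 3/2 0; 0 0 -2 0; 0 0 0 1]
T3·…·T1 = [2 0 0 0; -4 3 3/2 0; 0 0 -2 0; 0 0 0 1]
T4·…·T1 = [-6/5 0 -8/5 0; -4 3 3/2 0; -8/5 0 6/5 0; 0 0 0 1]
det M = -12; M⁻¹ = [-3/10 0 -2/5 0; -1/5 1/3 -41/60 0; -2/5 0 3/10 0; 0 0 0 1]
M⁻¹ · (26/25, 57/5, 168/25)ᵀ = (-3, -1, 8/5)ᵀ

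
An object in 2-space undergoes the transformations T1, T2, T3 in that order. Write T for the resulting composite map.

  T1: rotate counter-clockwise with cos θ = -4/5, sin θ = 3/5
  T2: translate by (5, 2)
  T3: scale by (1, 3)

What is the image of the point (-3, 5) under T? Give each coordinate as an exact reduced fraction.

T(p) = (22/5, -57/5)

T1 rotate counter-clockwise with cos θ = -4/5, sin θ = 3/5: (-3, 5) → (-3/5, -29/5)
T2 translate by (5, 2): (-3/5, -29/5) → (22/5, -19/5)
T3 scale by (1, 3): (22/5, -19/5) → (22/5, -57/5)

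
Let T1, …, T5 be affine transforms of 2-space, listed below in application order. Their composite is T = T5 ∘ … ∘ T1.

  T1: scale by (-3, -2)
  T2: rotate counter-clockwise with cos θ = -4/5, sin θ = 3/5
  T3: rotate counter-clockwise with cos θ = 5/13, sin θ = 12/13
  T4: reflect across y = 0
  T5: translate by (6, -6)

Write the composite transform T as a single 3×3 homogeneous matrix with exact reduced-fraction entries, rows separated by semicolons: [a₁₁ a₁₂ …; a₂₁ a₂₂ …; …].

T = [168/65 -66/65 6; -99/65 -112/65 -6; 0 0 1]

T1 = [-3 0 0; 0 -2 0; 0 0 1]
T2·T1 = [12/5 6/5 0; -9/5 8/5 0; 0 0 1]
T3·…·T1 = [168/65 -66/65 0; 99/65 112/65 0; 0 0 1]
T4·…·T1 = [168/65 -66/65 0; -99/65 -112/65 0; 0 0 1]
T5·…·T1 = [168/65 -66/65 6; -99/65 -112/65 -6; 0 0 1]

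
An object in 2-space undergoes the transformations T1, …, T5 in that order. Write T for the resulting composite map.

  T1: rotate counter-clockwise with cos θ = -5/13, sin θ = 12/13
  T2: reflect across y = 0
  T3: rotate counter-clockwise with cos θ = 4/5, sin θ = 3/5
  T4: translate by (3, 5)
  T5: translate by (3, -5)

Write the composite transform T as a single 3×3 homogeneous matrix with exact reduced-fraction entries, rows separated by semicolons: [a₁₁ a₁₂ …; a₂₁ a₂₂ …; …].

T1 = [-5/13 -12/13 0; 12/13 -5/13 0; 0 0 1]
T2·T1 = [-5/13 -12/13 0; -12/13 5/13 0; 0 0 1]
T3·…·T1 = [16/65 -63/65 0; -63/65 -16/65 0; 0 0 1]
T4·…·T1 = [16/65 -63/65 3; -63/65 -16/65 5; 0 0 1]
T5·…·T1 = [16/65 -63/65 6; -63/65 -16/65 0; 0 0 1]

T = [16/65 -63/65 6; -63/65 -16/65 0; 0 0 1]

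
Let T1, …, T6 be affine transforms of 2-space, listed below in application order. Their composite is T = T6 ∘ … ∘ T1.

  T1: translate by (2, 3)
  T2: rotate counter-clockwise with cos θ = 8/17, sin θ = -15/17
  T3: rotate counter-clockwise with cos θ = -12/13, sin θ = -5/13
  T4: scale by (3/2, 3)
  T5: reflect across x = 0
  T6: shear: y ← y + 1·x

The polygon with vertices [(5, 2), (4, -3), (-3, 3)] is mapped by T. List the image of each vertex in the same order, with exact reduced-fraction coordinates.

image vertices: (5691/442, 6441/442), (1539/221, 4059/221), (2007/442, -4989/442)

T1 translate by (2, 3): (5, 2) → (7, 5); (4, -3) → (6, 0); (-3, 3) → (-1, 6)
T2 rotate counter-clockwise with cos θ = 8/17, sin θ = -15/17: (7, 5) → (131/17, -65/17); (6, 0) → (48/17, -90/17); (-1, 6) → (82/17, 63/17)
T3 rotate counter-clockwise with cos θ = -12/13, sin θ = -5/13: (131/17, -65/17) → (-1897/221, 125/221); (48/17, -90/17) → (-1026/221, 840/221); (82/17, 63/17) → (-669/221, -1166/221)
T4 scale by (3/2, 3): (-1897/221, 125/221) → (-5691/442, 375/221); (-1026/221, 840/221) → (-1539/221, 2520/221); (-669/221, -1166/221) → (-2007/442, -3498/221)
T5 reflect across x = 0: (-5691/442, 375/221) → (5691/442, 375/221); (-1539/221, 2520/221) → (1539/221, 2520/221); (-2007/442, -3498/221) → (2007/442, -3498/221)
T6 shear: y ← y + 1·x: (5691/442, 375/221) → (5691/442, 6441/442); (1539/221, 2520/221) → (1539/221, 4059/221); (2007/442, -3498/221) → (2007/442, -4989/442)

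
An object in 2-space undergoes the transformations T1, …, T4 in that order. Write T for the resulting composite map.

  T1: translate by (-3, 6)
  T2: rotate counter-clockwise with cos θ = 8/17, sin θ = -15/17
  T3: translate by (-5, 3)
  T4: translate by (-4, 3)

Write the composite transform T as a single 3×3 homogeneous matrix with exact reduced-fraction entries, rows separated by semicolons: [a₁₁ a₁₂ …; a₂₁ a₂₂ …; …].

T = [8/17 15/17 -87/17; -15/17 8/17 195/17; 0 0 1]

T1 = [1 0 -3; 0 1 6; 0 0 1]
T2·T1 = [8/17 15/17 66/17; -15/17 8/17 93/17; 0 0 1]
T3·…·T1 = [8/17 15/17 -19/17; -15/17 8/17 144/17; 0 0 1]
T4·…·T1 = [8/17 15/17 -87/17; -15/17 8/17 195/17; 0 0 1]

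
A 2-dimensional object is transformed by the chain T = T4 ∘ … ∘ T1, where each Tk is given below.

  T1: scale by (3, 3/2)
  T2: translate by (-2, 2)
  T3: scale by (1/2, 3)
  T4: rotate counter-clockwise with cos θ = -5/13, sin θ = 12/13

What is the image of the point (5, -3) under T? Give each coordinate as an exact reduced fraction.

T(p) = (115/26, 231/26)

T1 scale by (3, 3/2): (5, -3) → (15, -9/2)
T2 translate by (-2, 2): (15, -9/2) → (13, -5/2)
T3 scale by (1/2, 3): (13, -5/2) → (13/2, -15/2)
T4 rotate counter-clockwise with cos θ = -5/13, sin θ = 12/13: (13/2, -15/2) → (115/26, 231/26)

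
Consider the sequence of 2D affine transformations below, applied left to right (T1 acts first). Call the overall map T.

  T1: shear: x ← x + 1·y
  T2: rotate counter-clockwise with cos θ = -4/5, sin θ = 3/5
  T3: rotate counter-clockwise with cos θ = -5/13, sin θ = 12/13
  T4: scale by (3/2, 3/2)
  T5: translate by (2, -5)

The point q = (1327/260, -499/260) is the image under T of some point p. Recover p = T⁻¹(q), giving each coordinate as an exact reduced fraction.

p = (-4, 3/2)

T1 = [1 1 0; 0 1 0; 0 0 1]
T2·T1 = [-4/5 -7/5 0; 3/5 -1/5 0; 0 0 1]
T3·…·T1 = [-16/65 47/65 0; -63/65 -79/65 0; 0 0 1]
T4·…·T1 = [-24/65 141/130 0; -189/130 -237/130 0; 0 0 1]
T5·…·T1 = [-24/65 141/130 2; -189/130 -237/130 -5; 0 0 1]
det M = 9/4; M⁻¹ = [-158/195 -94/195 -154/195; 42/65 -32/195 -412/195; 0 0 1]
M⁻¹ · (1327/260, -499/260)ᵀ = (-4, 3/2)ᵀ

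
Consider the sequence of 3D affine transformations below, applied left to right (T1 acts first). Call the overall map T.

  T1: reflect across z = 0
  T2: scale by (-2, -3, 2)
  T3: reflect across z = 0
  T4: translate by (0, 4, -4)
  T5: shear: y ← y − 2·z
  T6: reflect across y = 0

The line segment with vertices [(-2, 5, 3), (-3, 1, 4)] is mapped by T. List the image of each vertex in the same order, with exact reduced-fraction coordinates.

image vertices: (4, 15, 2), (6, 7, 4)

T1 reflect across z = 0: (-2, 5, 3) → (-2, 5, -3); (-3, 1, 4) → (-3, 1, -4)
T2 scale by (-2, -3, 2): (-2, 5, -3) → (4, -15, -6); (-3, 1, -4) → (6, -3, -8)
T3 reflect across z = 0: (4, -15, -6) → (4, -15, 6); (6, -3, -8) → (6, -3, 8)
T4 translate by (0, 4, -4): (4, -15, 6) → (4, -11, 2); (6, -3, 8) → (6, 1, 4)
T5 shear: y ← y − 2·z: (4, -11, 2) → (4, -15, 2); (6, 1, 4) → (6, -7, 4)
T6 reflect across y = 0: (4, -15, 2) → (4, 15, 2); (6, -7, 4) → (6, 7, 4)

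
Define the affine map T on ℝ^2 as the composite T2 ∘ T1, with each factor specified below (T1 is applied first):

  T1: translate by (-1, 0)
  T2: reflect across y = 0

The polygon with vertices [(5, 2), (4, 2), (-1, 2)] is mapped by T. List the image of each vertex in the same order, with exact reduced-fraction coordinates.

T1 translate by (-1, 0): (5, 2) → (4, 2); (4, 2) → (3, 2); (-1, 2) → (-2, 2)
T2 reflect across y = 0: (4, 2) → (4, -2); (3, 2) → (3, -2); (-2, 2) → (-2, -2)

image vertices: (4, -2), (3, -2), (-2, -2)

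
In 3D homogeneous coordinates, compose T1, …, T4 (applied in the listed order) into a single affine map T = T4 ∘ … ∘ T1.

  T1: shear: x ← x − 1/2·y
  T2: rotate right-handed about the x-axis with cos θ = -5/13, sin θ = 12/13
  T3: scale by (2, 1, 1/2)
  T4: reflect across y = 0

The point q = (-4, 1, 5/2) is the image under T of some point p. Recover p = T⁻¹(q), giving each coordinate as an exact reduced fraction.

p = (1/2, 5, -1)

T1 = [1 -1/2 0 0; 0 1 0 0; 0 0 1 0; 0 0 0 1]
T2·T1 = [1 -1/2 0 0; 0 -5/13 -12/13 0; 0 12/13 -5/13 0; 0 0 0 1]
T3·…·T1 = [2 -1 0 0; 0 -5/13 -12/13 0; 0 6/13 -5/26 0; 0 0 0 1]
T4·…·T1 = [2 -1 0 0; 0 5/13 12/13 0; 0 6/13 -5/26 0; 0 0 0 1]
det M = -1; M⁻¹ = [1/2 5/26 12/13 0; 0 5/13 24/13 0; 0 12/13 -10/13 0; 0 0 0 1]
M⁻¹ · (-4, 1, 5/2)ᵀ = (1/2, 5, -1)ᵀ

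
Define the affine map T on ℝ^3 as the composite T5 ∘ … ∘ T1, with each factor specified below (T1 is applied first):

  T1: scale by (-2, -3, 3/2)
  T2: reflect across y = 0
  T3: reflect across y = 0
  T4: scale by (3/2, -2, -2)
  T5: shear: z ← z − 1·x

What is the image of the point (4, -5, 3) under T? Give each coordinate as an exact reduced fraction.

T(p) = (-12, -30, 3)

T1 scale by (-2, -3, 3/2): (4, -5, 3) → (-8, 15, 9/2)
T2 reflect across y = 0: (-8, 15, 9/2) → (-8, -15, 9/2)
T3 reflect across y = 0: (-8, -15, 9/2) → (-8, 15, 9/2)
T4 scale by (3/2, -2, -2): (-8, 15, 9/2) → (-12, -30, -9)
T5 shear: z ← z − 1·x: (-12, -30, -9) → (-12, -30, 3)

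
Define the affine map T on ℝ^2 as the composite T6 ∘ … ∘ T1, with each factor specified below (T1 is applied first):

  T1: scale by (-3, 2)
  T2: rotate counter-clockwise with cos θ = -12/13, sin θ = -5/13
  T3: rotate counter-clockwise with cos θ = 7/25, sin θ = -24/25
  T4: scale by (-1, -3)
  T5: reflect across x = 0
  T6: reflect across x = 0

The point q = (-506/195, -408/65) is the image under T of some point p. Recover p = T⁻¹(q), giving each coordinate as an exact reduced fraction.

T1 = [-3 0 0; 0 2 0; 0 0 1]
T2·T1 = [36/13 10/13 0; 15/13 -24/13 0; 0 0 1]
T3·…·T1 = [612/325 -506/325 0; -759/325 -408/325 0; 0 0 1]
T4·…·T1 = [-612/325 506/325 0; 2277/325 1224/325 0; 0 0 1]
T5·…·T1 = [612/325 -506/325 0; 2277/325 1224/325 0; 0 0 1]
T6·…·T1 = [-612/325 506/325 0; 2277/325 1224/325 0; 0 0 1]
det M = -18; M⁻¹ = [-68/325 253/2925 0; 253/650 34/325 0; 0 0 1]
M⁻¹ · (-506/195, -408/65)ᵀ = (0, -5/3)ᵀ

p = (0, -5/3)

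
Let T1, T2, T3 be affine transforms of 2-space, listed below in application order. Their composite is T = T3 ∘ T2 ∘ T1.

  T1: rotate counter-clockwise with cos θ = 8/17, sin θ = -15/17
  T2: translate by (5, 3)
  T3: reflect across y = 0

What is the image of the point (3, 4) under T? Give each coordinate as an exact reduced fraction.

T(p) = (169/17, -38/17)

T1 rotate counter-clockwise with cos θ = 8/17, sin θ = -15/17: (3, 4) → (84/17, -13/17)
T2 translate by (5, 3): (84/17, -13/17) → (169/17, 38/17)
T3 reflect across y = 0: (169/17, 38/17) → (169/17, -38/17)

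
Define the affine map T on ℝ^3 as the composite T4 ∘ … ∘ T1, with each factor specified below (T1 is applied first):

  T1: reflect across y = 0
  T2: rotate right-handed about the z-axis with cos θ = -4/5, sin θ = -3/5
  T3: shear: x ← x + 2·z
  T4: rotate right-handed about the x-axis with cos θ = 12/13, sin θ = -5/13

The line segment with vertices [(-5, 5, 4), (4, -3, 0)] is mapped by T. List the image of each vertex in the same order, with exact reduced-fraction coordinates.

T1 reflect across y = 0: (-5, 5, 4) → (-5, -5, 4); (4, -3, 0) → (4, 3, 0)
T2 rotate right-handed about the z-axis with cos θ = -4/5, sin θ = -3/5: (-5, -5, 4) → (1, 7, 4); (4, 3, 0) → (-7/5, -24/5, 0)
T3 shear: x ← x + 2·z: (1, 7, 4) → (9, 7, 4); (-7/5, -24/5, 0) → (-7/5, -24/5, 0)
T4 rotate right-handed about the x-axis with cos θ = 12/13, sin θ = -5/13: (9, 7, 4) → (9, 8, 1); (-7/5, -24/5, 0) → (-7/5, -288/65, 24/13)

image vertices: (9, 8, 1), (-7/5, -288/65, 24/13)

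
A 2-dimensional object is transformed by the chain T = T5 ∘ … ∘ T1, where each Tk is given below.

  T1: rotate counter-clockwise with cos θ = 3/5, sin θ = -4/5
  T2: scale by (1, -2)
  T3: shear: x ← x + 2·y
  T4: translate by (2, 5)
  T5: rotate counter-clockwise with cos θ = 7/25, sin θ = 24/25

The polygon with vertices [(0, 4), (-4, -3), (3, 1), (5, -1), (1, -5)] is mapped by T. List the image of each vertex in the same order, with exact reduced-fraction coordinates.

image vertices: (-178/125, -521/125), (-558/125, -931/125), (-619/125, 1717/125), (-913/125, 3209/125), (-1029/125, 2097/125)

T1 rotate counter-clockwise with cos θ = 3/5, sin θ = -4/5: (0, 4) → (16/5, 12/5); (-4, -3) → (-24/5, 7/5); (3, 1) → (13/5, -9/5); (5, -1) → (11/5, -23/5); (1, -5) → (-17/5, -19/5)
T2 scale by (1, -2): (16/5, 12/5) → (16/5, -24/5); (-24/5, 7/5) → (-24/5, -14/5); (13/5, -9/5) → (13/5, 18/5); (11/5, -23/5) → (11/5, 46/5); (-17/5, -19/5) → (-17/5, 38/5)
T3 shear: x ← x + 2·y: (16/5, -24/5) → (-32/5, -24/5); (-24/5, -14/5) → (-52/5, -14/5); (13/5, 18/5) → (49/5, 18/5); (11/5, 46/5) → (103/5, 46/5); (-17/5, 38/5) → (59/5, 38/5)
T4 translate by (2, 5): (-32/5, -24/5) → (-22/5, 1/5); (-52/5, -14/5) → (-42/5, 11/5); (49/5, 18/5) → (59/5, 43/5); (103/5, 46/5) → (113/5, 71/5); (59/5, 38/5) → (69/5, 63/5)
T5 rotate counter-clockwise with cos θ = 7/25, sin θ = 24/25: (-22/5, 1/5) → (-178/125, -521/125); (-42/5, 11/5) → (-558/125, -931/125); (59/5, 43/5) → (-619/125, 1717/125); (113/5, 71/5) → (-913/125, 3209/125); (69/5, 63/5) → (-1029/125, 2097/125)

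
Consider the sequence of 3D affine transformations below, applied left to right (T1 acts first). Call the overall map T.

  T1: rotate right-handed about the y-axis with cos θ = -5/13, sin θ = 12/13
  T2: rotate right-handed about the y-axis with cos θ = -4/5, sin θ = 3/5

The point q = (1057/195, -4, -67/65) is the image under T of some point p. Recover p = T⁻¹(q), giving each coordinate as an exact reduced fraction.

p = (-7/3, -4, -5)

T1 = [-5/13 0 12/13 0; 0 1 0 0; -12/13 0 -5/13 0; 0 0 0 1]
T2·T1 = [-16/65 0 -63/65 0; 0 1 0 0; 63/65 0 -16/65 0; 0 0 0 1]
det M = 1; M⁻¹ = [-16/65 0 63/65 0; 0 1 0 0; -63/65 0 -16/65 0; 0 0 0 1]
M⁻¹ · (1057/195, -4, -67/65)ᵀ = (-7/3, -4, -5)ᵀ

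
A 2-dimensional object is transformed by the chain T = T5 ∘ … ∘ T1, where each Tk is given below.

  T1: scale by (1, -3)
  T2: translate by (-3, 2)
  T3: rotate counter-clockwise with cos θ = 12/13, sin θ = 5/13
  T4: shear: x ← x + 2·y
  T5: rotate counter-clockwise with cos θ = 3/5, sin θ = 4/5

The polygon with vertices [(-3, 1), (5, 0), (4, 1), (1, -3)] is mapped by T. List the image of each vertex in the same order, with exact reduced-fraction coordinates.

image vertices: (-57/13, -146/13), (22/13, 86/13), (37/65, -9/65), (7/65, 1026/65)

T1 scale by (1, -3): (-3, 1) → (-3, -3); (5, 0) → (5, 0); (4, 1) → (4, -3); (1, -3) → (1, 9)
T2 translate by (-3, 2): (-3, -3) → (-6, -1); (5, 0) → (2, 2); (4, -3) → (1, -1); (1, 9) → (-2, 11)
T3 rotate counter-clockwise with cos θ = 12/13, sin θ = 5/13: (-6, -1) → (-67/13, -42/13); (2, 2) → (14/13, 34/13); (1, -1) → (17/13, -7/13); (-2, 11) → (-79/13, 122/13)
T4 shear: x ← x + 2·y: (-67/13, -42/13) → (-151/13, -42/13); (14/13, 34/13) → (82/13, 34/13); (17/13, -7/13) → (3/13, -7/13); (-79/13, 122/13) → (165/13, 122/13)
T5 rotate counter-clockwise with cos θ = 3/5, sin θ = 4/5: (-151/13, -42/13) → (-57/13, -146/13); (82/13, 34/13) → (22/13, 86/13); (3/13, -7/13) → (37/65, -9/65); (165/13, 122/13) → (7/65, 1026/65)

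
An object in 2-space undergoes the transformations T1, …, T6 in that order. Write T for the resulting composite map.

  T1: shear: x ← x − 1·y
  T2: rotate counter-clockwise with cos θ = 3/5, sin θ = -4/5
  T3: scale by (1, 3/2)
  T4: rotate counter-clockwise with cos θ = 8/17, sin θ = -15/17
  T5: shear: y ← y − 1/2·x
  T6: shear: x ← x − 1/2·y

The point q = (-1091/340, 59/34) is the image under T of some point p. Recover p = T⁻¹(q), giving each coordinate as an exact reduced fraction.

T1 = [1 -1 0; 0 1 0; 0 0 1]
T2·T1 = [3/5 1/5 0; -4/5 7/5 0; 0 0 1]
T3·…·T1 = [3/5 1/5 0; -6/5 21/10 0; 0 0 1]
T4·…·T1 = [-66/85 331/170 0; -93/85 69/85 0; 0 0 1]
T5·…·T1 = [-66/85 331/170 0; -12/17 -11/68 0; 0 0 1]
T6·…·T1 = [-36/85 1379/680 0; -12/17 -11/68 0; 0 0 1]
det M = 3/2; M⁻¹ = [-11/102 -1379/1020 0; 8/17 -24/85 0; 0 0 1]
M⁻¹ · (-1091/340, 59/34)ᵀ = (-2, -2)ᵀ

p = (-2, -2)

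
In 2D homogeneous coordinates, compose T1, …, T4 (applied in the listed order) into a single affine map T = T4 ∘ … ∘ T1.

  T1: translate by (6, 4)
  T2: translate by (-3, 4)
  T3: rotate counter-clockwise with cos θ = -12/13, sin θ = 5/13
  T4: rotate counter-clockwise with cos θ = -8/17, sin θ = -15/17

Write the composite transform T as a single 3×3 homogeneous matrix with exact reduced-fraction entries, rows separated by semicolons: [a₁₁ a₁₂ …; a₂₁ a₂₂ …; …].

T = [171/221 -140/221 -607/221; 140/221 171/221 1788/221; 0 0 1]

T1 = [1 0 6; 0 1 4; 0 0 1]
T2·T1 = [1 0 3; 0 1 8; 0 0 1]
T3·…·T1 = [-12/13 -5/13 -76/13; 5/13 -12/13 -81/13; 0 0 1]
T4·…·T1 = [171/221 -140/221 -607/221; 140/221 171/221 1788/221; 0 0 1]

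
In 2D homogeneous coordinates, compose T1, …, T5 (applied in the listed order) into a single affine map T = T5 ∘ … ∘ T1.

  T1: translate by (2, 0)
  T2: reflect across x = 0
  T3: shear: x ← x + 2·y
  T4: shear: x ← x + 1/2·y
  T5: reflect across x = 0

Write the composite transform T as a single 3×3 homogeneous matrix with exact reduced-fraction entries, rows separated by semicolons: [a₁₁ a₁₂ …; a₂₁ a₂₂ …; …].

T1 = [1 0 2; 0 1 0; 0 0 1]
T2·T1 = [-1 0 -2; 0 1 0; 0 0 1]
T3·…·T1 = [-1 2 -2; 0 1 0; 0 0 1]
T4·…·T1 = [-1 5/2 -2; 0 1 0; 0 0 1]
T5·…·T1 = [1 -5/2 2; 0 1 0; 0 0 1]

T = [1 -5/2 2; 0 1 0; 0 0 1]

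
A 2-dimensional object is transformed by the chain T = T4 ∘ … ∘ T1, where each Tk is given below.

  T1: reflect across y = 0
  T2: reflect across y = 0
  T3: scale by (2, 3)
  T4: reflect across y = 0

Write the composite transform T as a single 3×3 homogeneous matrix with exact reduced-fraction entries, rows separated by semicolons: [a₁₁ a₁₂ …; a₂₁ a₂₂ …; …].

T = [2 0 0; 0 -3 0; 0 0 1]

T1 = [1 0 0; 0 -1 0; 0 0 1]
T2·T1 = [1 0 0; 0 1 0; 0 0 1]
T3·…·T1 = [2 0 0; 0 3 0; 0 0 1]
T4·…·T1 = [2 0 0; 0 -3 0; 0 0 1]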